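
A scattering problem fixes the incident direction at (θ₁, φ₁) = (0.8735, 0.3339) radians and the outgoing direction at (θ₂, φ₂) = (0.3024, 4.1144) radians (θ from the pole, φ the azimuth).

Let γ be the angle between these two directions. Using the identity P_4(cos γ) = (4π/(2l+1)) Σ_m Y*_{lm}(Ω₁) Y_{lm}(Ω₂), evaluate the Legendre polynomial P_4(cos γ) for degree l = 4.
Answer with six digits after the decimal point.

-0.168334

Term-by-term m-sum for l=4 (normalisation 4π/9 = 1.396263):
  [-4]  conj(Y_{4,-4})(Ω₁) = (0.035612, 0.148612) ; Y_{4,-4}(Ω₂) = (-0.002548, 0.002372) ; Δ = (-0.000443, -0.000294)
  [-3]  conj(Y_{4,-3})(Ω₁) = (0.195112, 0.305008) ; Y_{4,-3}(Ω₂) = (0.030778, 0.006985) ; Δ = (0.003875, 0.010751)
  [-2]  conj(Y_{4,-2})(Ω₁) = (0.291183, 0.229650) ; Y_{4,-2}(Ω₂) = (-0.058429, -0.148517) ; Δ = (0.017093, -0.056664)
  [-1]  conj(Y_{4,-1})(Ω₁) = (-0.024978, -0.008665) ; Y_{4,-1}(Ω₂) = (-0.255870, 0.375622) ; Δ = (0.009646, -0.007165)
  [+0]  conj(Y_{4,0})(Ω₁) = (-0.361719, -0.000000) ; Y_{4,0}(Ω₂) = (0.500116, 0.000000) ; Δ = (-0.180902, -0.000000)
  [+1]  conj(Y_{4,1})(Ω₁) = (0.024978, -0.008665) ; Y_{4,1}(Ω₂) = (0.255870, 0.375622) ; Δ = (0.009646, 0.007165)
  [+2]  conj(Y_{4,2})(Ω₁) = (0.291183, -0.229650) ; Y_{4,2}(Ω₂) = (-0.058429, 0.148517) ; Δ = (0.017093, 0.056664)
  [+3]  conj(Y_{4,3})(Ω₁) = (-0.195112, 0.305008) ; Y_{4,3}(Ω₂) = (-0.030778, 0.006985) ; Δ = (0.003875, -0.010751)
  [+4]  conj(Y_{4,4})(Ω₁) = (0.035612, -0.148612) ; Y_{4,4}(Ω₂) = (-0.002548, -0.002372) ; Δ = (-0.000443, 0.000294)
Σ over m = (-0.120560, 0.000000); ×(4π/9) → (-0.168334, 0.000000). Real part: -0.168334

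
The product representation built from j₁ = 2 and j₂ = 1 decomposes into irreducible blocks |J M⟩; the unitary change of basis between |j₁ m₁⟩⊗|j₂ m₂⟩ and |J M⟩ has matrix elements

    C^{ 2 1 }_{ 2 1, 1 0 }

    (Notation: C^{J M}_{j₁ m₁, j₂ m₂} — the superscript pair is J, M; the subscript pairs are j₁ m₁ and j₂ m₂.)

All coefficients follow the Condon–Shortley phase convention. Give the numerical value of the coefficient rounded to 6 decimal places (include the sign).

+√(1/6) ≈ +0.408248

j₁+j₂−J=1  J+j₁−j₂=3  J−j₁+j₂=1  j₁+j₂+J+1=6
(j₁±m₁, j₂±m₂, J±M) = (3,1,1,1,3,1)
P² = 3/2
sum k=0..1:
  [0] +1/2 = 1/2
  [1] −1/6 = -1/6
S = 1/3
C² = P²·S² = 1/6 ; C = +0.408248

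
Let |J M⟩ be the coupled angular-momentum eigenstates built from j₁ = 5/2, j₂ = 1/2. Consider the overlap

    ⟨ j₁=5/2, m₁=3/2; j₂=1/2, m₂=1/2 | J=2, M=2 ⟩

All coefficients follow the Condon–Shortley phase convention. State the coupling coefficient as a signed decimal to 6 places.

triangle: 1!·4!·0!/6! = 24/720
(j±m)!: 4!·1!·1!·0!·4!·0! = 576
prefactor² = (2J+1)·Δ·N² = 96
  k=1: −1/(1!·0!·0!·0!·4!·0!) = -1/24
Σ = -1/24  ⇒  CG² = 96·(-1/24)² = 1/6
CG = −√(1/6) = -0.408248

−√(1/6) ≈ -0.408248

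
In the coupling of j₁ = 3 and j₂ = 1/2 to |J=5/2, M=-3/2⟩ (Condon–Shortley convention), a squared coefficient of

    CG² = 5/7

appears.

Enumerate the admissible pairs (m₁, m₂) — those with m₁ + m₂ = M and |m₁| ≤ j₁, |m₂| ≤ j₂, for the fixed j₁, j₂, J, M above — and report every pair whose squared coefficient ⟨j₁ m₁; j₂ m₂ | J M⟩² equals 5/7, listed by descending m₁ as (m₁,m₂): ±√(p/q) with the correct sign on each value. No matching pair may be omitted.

Admissible pairs with m₁+m₂ = M = -3/2: (-2,1/2), (-1,-1/2)
  (m₁,m₂)=(-1,-1/2): CG² = 2/7, CG = +√(2/7)
  (m₁,m₂)=(-2,1/2): CG² = 5/7, CG = −√(5/7)   ← matches the target
Pairs with CG² = 5/7: (-2,1/2): −√(5/7)

(-2,1/2): −√(5/7)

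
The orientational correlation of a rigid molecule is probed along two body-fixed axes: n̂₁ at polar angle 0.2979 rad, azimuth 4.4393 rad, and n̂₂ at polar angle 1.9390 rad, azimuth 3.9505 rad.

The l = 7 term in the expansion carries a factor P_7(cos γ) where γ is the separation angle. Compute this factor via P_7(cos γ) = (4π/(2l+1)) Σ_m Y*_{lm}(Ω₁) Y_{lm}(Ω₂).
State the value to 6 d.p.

0.203207

Expand P_7 via completeness: Σ_{m} conj(Y_{7,m}) at Ω₁ times Y_{7,m} at Ω₂ —
  m=-7: Y*=0.00009 - 0.00003j  Y=-0.25026 - 0.17898j  product -0.00003 - 0.00001j
  m=-6: Y*=0.00008 + 0.00114j  Y=-0.06244 - 0.43973j  product 0.00050 - 0.00011j
  m=-5: Y*=-0.00851 - 0.00177j  Y=0.10991 - 0.13935j  product -0.00118 + 0.00099j
  m=-4: Y*=0.02129 - 0.04104j  Y=-0.26217 + 0.02473j  product -0.00457 + 0.01129j
  m=-3: Y*=0.12695 + 0.11863j  Y=-0.21376 - 0.18555j  product -0.00512 - 0.04891j
  m=-2: Y*=-0.37325 + 0.22688j  Y=0.00726 + 0.15419j  product -0.03769 - 0.05591j
  m=-1: Y*=-0.16376 - 0.58469j  Y=-0.21039 + 0.22053j  product 0.16339 + 0.08690j
  m=+0: Y*=0.09960 + 0.00000j  Y=0.12015 + 0.00000j  product 0.01197 + 0.00000j
  m=+1: Y*=0.16376 - 0.58469j  Y=0.21039 + 0.22053j  product 0.16339 - 0.08690j
  m=+2: Y*=-0.37325 - 0.22688j  Y=0.00726 - 0.15419j  product -0.03769 + 0.05591j
  m=+3: Y*=-0.12695 + 0.11863j  Y=0.21376 - 0.18555j  product -0.00512 + 0.04891j
  m=+4: Y*=0.02129 + 0.04104j  Y=-0.26217 - 0.02473j  product -0.00457 - 0.01129j
  m=+5: Y*=0.00851 - 0.00177j  Y=-0.10991 - 0.13935j  product -0.00118 - 0.00099j
  m=+6: Y*=0.00008 - 0.00114j  Y=-0.06244 + 0.43973j  product 0.00050 + 0.00011j
  m=+7: Y*=-0.00009 - 0.00003j  Y=0.25026 - 0.17898j  product -0.00003 + 0.00001j
Total Σ_m = 0.24256 - 0.00000j. Multiply by 0.837758: 0.20321 - 0.00000j. P_7(cos γ) = 0.203207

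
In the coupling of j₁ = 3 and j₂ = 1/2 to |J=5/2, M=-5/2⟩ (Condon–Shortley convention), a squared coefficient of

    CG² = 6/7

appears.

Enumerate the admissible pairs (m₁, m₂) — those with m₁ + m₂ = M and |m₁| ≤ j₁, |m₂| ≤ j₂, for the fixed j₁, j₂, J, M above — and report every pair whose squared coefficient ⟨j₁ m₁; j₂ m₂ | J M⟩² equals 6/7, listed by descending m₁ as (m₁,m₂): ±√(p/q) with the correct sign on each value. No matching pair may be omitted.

(-3,1/2): −√(6/7)

Admissible pairs with m₁+m₂ = M = -5/2: (-3,1/2), (-2,-1/2)
  (m₁,m₂)=(-2,-1/2): CG² = 1/7, CG = +√(1/7)
  (m₁,m₂)=(-3,1/2): CG² = 6/7, CG = −√(6/7)   ← matches the target
Pairs with CG² = 6/7: (-3,1/2): −√(6/7)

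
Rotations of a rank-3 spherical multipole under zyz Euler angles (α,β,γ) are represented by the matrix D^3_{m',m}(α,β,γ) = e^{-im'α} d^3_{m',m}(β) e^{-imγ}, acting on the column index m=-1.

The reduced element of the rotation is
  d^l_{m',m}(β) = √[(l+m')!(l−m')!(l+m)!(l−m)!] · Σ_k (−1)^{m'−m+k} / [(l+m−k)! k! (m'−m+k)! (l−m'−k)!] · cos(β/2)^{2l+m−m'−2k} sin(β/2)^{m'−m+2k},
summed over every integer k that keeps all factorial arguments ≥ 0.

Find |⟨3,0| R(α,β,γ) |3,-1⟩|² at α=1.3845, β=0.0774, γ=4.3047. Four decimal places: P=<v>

D^3_{0,-1}(1.3845,0.0774,4.3047) = e^{-i·0·1.3845}·d^3_{0,-1}(0.0774)·e^{-i·-1·4.3047}. Compute d first:
Half-angle: c=0.999251, s=0.038690. N=√(6·6·2·24)=41.569219
k∈{0,1,2} keeps every argument non-negative
  k=0: (−1)^1·41.5692/(12)·0.9993^5·0.0387^1 = -0.133526
  k=1: (−1)^2·41.5692/(4)·0.9993^3·0.0387^3 = +0.000601
  k=2: (−1)^3·41.5692/(12)·0.9993^1·0.0387^5 = -0.000000
d^3_{0,-1}(0.0774) = -0.133526 +0.000601 -0.000000 = -0.132926
|D^3_{0,-1}|² = |d^3_{0,-1}(β)|² = (-0.132926)² = 0.017669 (the z-rotation phases have unit modulus)

P=0.0177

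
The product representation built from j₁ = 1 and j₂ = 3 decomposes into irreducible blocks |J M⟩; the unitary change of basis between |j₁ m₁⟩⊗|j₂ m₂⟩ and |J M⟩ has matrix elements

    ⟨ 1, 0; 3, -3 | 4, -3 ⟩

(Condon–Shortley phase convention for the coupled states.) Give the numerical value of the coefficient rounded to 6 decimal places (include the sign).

+0.500000  (= +√(1/4))

j₁+j₂−J=0  J+j₁−j₂=2  J−j₁+j₂=6  j₁+j₂+J+1=9
(j₁±m₁, j₂±m₂, J±M) = (1,1,0,6,1,7)
P² = 129600
sum k=0..0:
  [0] +1/720 = 1/720
S = 1/720
C² = P²·S² = 1/4 ; C = +0.500000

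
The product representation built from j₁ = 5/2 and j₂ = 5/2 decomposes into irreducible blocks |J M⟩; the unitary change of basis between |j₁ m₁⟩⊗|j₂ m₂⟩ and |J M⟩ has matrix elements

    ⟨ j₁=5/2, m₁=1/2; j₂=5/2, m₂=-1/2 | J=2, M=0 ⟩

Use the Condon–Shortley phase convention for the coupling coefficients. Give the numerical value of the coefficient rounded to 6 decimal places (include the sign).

triangle: 3!·2!·2!/8! = 24/40320
(j±m)!: 3!·2!·2!·3!·2!·2! = 576
prefactor² = (2J+1)·Δ·N² = 12/7
  k=0: +1/(0!·3!·2!·2!·0!·0!) = 1/24
  k=1: −1/(1!·2!·1!·1!·1!·1!) = -1/2
  k=2: +1/(2!·1!·0!·0!·2!·2!) = 1/8
Σ = -1/3  ⇒  CG² = 12/7·(-1/3)² = 4/21
CG = −√(4/21) = -0.436436

−√(4/21) ≈ -0.436436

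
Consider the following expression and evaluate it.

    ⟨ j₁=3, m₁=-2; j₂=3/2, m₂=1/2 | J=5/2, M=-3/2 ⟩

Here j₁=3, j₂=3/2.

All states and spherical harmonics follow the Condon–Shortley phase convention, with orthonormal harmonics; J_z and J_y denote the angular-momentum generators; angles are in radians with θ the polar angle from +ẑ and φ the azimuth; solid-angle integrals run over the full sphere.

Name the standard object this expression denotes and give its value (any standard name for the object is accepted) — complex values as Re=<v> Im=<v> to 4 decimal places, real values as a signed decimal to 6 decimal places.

Clebsch–Gordan coefficient, +√(1/14) ≈ +0.267261

This is a Clebsch–Gordan (vector-coupling) coefficient.
j₁+j₂−J=2  J+j₁−j₂=4  J−j₁+j₂=1  j₁+j₂+J+1=8
(j₁±m₁, j₂±m₂, J±M) = (1,5,2,1,1,4)
P² = 288/7
sum k=1..2:
  [1] −1/24 = -1/24
  [2] +1/12 = 1/12
S = 1/24
C² = P²·S² = 1/14 ; C = +0.267261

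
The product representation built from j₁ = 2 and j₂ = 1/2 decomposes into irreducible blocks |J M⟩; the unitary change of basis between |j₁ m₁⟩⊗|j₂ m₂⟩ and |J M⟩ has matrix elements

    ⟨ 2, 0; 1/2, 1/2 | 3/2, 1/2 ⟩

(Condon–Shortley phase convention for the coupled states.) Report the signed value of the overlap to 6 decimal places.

-0.632456

triangle: 1!*3!*0!/5! = 6/120
(j±m)!: 2!*2!*1!*0!*2!*1! = 8
prefactor² = (2J+1)*Δ*N² = 8/5
  k=1: −1/(1!*0!*1!*0!*2!*0!) = -1/2
Σ = -1/2  ⇒  CG² = 8/5*(-1/2)² = 2/5
CG = −√(2/5) = -0.632456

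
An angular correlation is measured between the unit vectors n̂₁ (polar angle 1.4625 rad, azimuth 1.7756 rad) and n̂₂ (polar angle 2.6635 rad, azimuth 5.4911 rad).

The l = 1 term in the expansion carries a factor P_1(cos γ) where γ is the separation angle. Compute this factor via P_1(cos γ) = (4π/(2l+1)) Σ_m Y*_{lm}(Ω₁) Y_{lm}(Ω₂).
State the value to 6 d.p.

Term-by-term m-sum for l=1 (normalisation 4π/3 = 4.188790):
  term(m=-1) = -0.045850+0.029642i   from Y*(Ω₁)=-0.069853+0.336292i, Y(Ω₂)=+0.111646+0.113149i
  term(m=+0) = -0.022910+0.000000i   from Y*(Ω₁)=+0.052810-0.000000i, Y(Ω₂)=-0.433818+0.000000i
  term(m=+1) = -0.045850-0.029642i   from Y*(Ω₁)=+0.069853+0.336292i, Y(Ω₂)=-0.111646+0.113149i
Accumulated sum -0.114610+0.000000i; after 4π/(2l+1) scaling, -0.480076+0.000000i ⇒ P_1 = -0.480076

-0.480076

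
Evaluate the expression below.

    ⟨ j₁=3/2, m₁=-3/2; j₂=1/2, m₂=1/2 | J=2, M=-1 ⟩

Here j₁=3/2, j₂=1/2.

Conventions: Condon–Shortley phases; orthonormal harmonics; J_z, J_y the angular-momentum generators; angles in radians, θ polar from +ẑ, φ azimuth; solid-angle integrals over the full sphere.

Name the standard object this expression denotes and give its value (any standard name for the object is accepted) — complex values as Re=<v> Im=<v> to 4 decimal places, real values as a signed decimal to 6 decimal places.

Clebsch–Gordan coefficient, +√(1/4) ≈ +0.500000

This is a Clebsch–Gordan (vector-coupling) coefficient.
√[5·0!3!1!/5! · 0!3!1!0!1!3!] = √(9)
  +(−1)^0/∏(0,0,3,1,0,0)! = 1/6  (running 1/6)
⟨..|..⟩ = √(9)·(1/6) = +0.500000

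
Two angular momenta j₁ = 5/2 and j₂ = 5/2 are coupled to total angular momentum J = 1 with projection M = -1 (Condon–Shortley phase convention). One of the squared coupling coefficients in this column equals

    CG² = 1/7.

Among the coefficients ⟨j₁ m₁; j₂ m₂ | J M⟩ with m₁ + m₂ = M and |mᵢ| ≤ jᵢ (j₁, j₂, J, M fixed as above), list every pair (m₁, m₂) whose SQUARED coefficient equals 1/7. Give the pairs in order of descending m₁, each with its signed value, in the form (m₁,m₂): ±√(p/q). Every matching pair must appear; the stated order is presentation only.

(3/2,-5/2): +√(1/7); (-5/2,3/2): +√(1/7)

Admissible pairs with m₁+m₂ = M = -1: (-5/2,3/2), (-3/2,1/2), (-1/2,-1/2), (1/2,-3/2), (3/2,-5/2)
  (m₁,m₂)=(3/2,-5/2): CG² = 1/7, CG = +√(1/7)   ← matches the target
  (m₁,m₂)=(1/2,-3/2): CG² = 8/35, CG = −√(8/35)
  (m₁,m₂)=(-1/2,-1/2): CG² = 9/35, CG = +√(9/35)
  (m₁,m₂)=(-3/2,1/2): CG² = 8/35, CG = −√(8/35)
  (m₁,m₂)=(-5/2,3/2): CG² = 1/7, CG = +√(1/7)   ← matches the target
Pairs with CG² = 1/7: (3/2,-5/2): +√(1/7); (-5/2,3/2): +√(1/7)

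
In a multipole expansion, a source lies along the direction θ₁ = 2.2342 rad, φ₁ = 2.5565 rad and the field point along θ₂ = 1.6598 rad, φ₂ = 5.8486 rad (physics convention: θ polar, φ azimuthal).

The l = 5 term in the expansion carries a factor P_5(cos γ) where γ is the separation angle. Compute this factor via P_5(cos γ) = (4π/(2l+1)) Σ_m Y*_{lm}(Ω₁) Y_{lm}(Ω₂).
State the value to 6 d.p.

Addition theorem: P_5(cos γ) = (4π/11) Σ_m Y*_{lm}(Ω₁) Y_{lm}(Ω₂), m = −5…5:
  m=-5: Y*=0.13765 + 0.03022j  Y=-0.25772 + 0.37500j  product -0.04681 + 0.04383j
  m=-4: Y*=0.24237 + 0.25016j  Y=0.02141 - 0.12661j  product 0.03686 - 0.02533j
  m=-3: Y*=0.07489 + 0.40136j  Y=-0.08379 - 0.30629j  product 0.11666 - 0.05657j
  m=-2: Y*=-0.03478 + 0.08211j  Y=0.09418 + 0.11144j  product -0.01243 + 0.00386j
  m=-1: Y*=0.27120 - 0.17966j  Y=0.25773 + 0.11964j  product 0.09139 - 0.01386j
  m=+0: Y*=0.17899 + 0.00000j  Y=-0.15022 + 0.00000j  product -0.02689 + 0.00000j
  m=+1: Y*=-0.27120 - 0.17966j  Y=-0.25773 + 0.11964j  product 0.09139 + 0.01386j
  m=+2: Y*=-0.03478 - 0.08211j  Y=0.09418 - 0.11144j  product -0.01243 - 0.00386j
  m=+3: Y*=-0.07489 + 0.40136j  Y=0.08379 - 0.30629j  product 0.11666 + 0.05657j
  m=+4: Y*=0.24237 - 0.25016j  Y=0.02141 + 0.12661j  product 0.03686 + 0.02533j
  m=+5: Y*=-0.13765 + 0.03022j  Y=0.25772 + 0.37500j  product -0.04681 - 0.04383j
Accumulated sum 0.34446 + 0.00000j; after 4π/(2l+1) scaling, 0.39351 + 0.00000j ⇒ P_5 = 0.393510

0.393510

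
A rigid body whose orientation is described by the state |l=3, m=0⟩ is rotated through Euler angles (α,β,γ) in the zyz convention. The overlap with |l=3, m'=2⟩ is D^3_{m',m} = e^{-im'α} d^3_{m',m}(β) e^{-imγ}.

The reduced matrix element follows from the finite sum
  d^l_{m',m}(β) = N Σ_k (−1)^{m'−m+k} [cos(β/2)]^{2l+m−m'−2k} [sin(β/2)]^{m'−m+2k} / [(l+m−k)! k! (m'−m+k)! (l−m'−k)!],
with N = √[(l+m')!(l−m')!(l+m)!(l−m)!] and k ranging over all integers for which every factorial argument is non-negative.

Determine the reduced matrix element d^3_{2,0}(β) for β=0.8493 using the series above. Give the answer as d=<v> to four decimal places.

d=0.5099

d^3_{2,0}(β=0.8493) via the finite sum:
c=cos(0.849300/2)=0.911183, s=sin(0.849300/2)=0.412002; N=√[120·1·6·6]=65.726707
k∈{0,1} keeps every argument non-negative
  k=0: (−1)^2·65.7267/(12)·0.9112^4·0.4120^2 = +0.640887
  k=1: (−1)^3·65.7267/(12)·0.9112^2·0.4120^4 = -0.131029
d^3_{2,0}(0.8493) = +0.640887 -0.131029 = +0.509858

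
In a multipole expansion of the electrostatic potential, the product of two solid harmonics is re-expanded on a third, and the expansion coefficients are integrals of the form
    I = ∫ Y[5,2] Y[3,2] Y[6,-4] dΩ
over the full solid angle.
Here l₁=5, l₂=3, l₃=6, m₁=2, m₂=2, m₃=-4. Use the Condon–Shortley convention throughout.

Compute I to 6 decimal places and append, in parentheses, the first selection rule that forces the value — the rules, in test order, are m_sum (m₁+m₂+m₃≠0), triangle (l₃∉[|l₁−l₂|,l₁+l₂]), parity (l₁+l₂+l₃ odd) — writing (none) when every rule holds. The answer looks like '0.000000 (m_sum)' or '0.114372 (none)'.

0.088266 (none)

Checks pass: Σm=0; 14 even; l₃=6∈[2,8].
(2·5+1)(2·3+1)(2·6+1) = 1001
Δ: 2! 8! 4! / 15! → 1/675675
sum: t=0:+1/8640 t=1:−1/2304 t=2:+1/8640 = -7/34560
3j²(5 3 6; 0 0 0) = Δ·Π!·Σ² = 7/429  (sign -1)
sum: t=1:−1/34560 t=2:+1/60480 = -1/80640
3j²(5 3 6; 2 2 -4) = Δ·Π!·Σ² = 6/1001  (sign -1)
combine: 4πI² = 1001·7/429·6/1001 = 14/143
take √, sign +1: I = 0.08826552
No selection rule forces the value: the integral is nonzero (none).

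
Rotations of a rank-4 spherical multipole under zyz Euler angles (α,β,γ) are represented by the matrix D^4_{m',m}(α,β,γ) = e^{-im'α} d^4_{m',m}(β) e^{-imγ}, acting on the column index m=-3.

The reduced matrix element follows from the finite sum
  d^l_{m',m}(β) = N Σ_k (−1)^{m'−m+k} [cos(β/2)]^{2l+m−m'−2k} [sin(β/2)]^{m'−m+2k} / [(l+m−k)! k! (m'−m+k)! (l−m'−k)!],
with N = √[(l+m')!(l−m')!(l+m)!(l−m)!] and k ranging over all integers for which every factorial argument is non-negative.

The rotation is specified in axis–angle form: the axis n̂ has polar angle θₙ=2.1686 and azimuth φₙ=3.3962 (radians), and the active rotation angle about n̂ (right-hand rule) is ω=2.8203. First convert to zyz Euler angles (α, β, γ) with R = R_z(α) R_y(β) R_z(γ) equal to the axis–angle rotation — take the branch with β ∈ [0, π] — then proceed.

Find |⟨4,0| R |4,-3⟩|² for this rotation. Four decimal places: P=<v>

Axis–angle → zyz. n̂ = (sinθₙcosφₙ, sinθₙsinφₙ, cosθₙ) = (-0.799927, -0.208185, -0.562828), ω = 2.8203.
R = I cosω + sinω [n̂]ₓ + (1−cosω) n̂n̂ᵀ gives
  R = [+0.298194, +0.502282, +0.811661; +0.146807, -0.864364, +0.480961; +0.943148, -0.024262, -0.331486]
β = atan2(√(R₁₃²+R₂₃²), R₃₃) = 1.908675; α = atan2(R₂₃, R₁₃) mod 2π = 0.534934; γ = atan2(R₃₂, −R₃₁) mod 2π = 3.167312
Split into d^4_{0,-3}(β=1.9087) × two z-phases.
c=cos(1.908675/2)=0.578149, s=sin(1.908675/2)=0.815931; N=√[24·24·1·5040]=1703.830978
The bounds max(0,m−m')=0 and min(l+m,l−m')=1 give 2 terms
  k=0: (−1)^3·1703.8310/(144)·0.5781^5·0.8159^3 = -0.415169
  k=1: (−1)^4·1703.8310/(144)·0.5781^3·0.8159^5 = +0.826897
d^4_{0,-3}(1.9087) = -0.415169 +0.826897 = +0.411728
|D^4_{0,-3}|² = |d^4_{0,-3}(β)|² = (+0.411728)² = 0.169520 (the z-rotation phases have unit modulus)

P=0.1695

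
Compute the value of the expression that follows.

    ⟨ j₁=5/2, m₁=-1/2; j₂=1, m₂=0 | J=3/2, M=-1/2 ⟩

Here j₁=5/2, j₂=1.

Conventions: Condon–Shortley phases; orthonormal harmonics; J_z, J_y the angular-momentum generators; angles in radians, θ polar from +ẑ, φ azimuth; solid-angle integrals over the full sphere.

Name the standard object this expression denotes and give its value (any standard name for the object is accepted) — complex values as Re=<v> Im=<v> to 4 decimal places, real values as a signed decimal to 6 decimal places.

Clebsch–Gordan coefficient, −√(2/5) ≈ -0.632456

This is a Clebsch–Gordan (vector-coupling) coefficient.
j₁+j₂−J=2  J+j₁−j₂=3  J−j₁+j₂=0  j₁+j₂+J+1=6
(j₁±m₁, j₂±m₂, J±M) = (2,3,1,1,1,2)
P² = 8/5
sum k=1..1:
  [1] −1/2 = -1/2
S = -1/2
C² = P²·S² = 2/5 ; C = -0.632456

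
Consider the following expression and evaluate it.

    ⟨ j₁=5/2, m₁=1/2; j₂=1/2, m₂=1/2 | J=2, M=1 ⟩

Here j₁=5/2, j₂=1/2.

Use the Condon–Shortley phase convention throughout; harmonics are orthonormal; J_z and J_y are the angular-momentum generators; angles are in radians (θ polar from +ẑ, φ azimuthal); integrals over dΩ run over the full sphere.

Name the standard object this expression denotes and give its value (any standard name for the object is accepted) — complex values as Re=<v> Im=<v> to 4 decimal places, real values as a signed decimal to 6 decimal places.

Clebsch–Gordan coefficient, −√(1/3) ≈ -0.577350

This is a Clebsch–Gordan (vector-coupling) coefficient.
j₁+j₂−J=1  J+j₁−j₂=4  J−j₁+j₂=0  j₁+j₂+J+1=6
(j₁±m₁, j₂±m₂, J±M) = (3,2,1,0,3,1)
P² = 12
sum k=1..1:
  [1] −1/6 = -1/6
S = -1/6
C² = P²·S² = 1/3 ; C = -0.577350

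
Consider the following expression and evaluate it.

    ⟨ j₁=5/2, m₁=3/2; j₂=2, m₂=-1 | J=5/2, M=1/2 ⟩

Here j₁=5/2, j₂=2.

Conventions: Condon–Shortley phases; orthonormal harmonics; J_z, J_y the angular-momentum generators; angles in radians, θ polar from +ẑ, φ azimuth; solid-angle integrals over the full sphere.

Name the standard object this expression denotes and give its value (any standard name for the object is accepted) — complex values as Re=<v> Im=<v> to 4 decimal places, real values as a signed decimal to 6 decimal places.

This is a Clebsch–Gordan (vector-coupling) coefficient.
triangle: 2!×3!×2!/8! = 24/40320
(j±m)!: 4!×1!×1!×3!×3!×2! = 1728
prefactor² = (2J+1)×Δ×N² = 216/35
  k=0: +1/(0!×2!×1!×1!×2!×1!) = 1/4
  k=1: −1/(1!×1!×0!×0!×3!×2!) = -1/12
Σ = 1/6  ⇒  CG² = 216/35×(1/6)² = 6/35
CG = +√(6/35) = +0.414039

Clebsch–Gordan coefficient, +√(6/35) ≈ +0.414039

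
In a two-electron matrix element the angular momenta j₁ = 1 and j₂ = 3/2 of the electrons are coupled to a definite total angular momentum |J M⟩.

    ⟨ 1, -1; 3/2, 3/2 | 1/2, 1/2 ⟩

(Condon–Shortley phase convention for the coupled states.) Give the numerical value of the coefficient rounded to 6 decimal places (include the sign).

+√(1/2) ≈ +0.707107

j₁+j₂−J=2  J+j₁−j₂=0  J−j₁+j₂=1  j₁+j₂+J+1=4
(j₁±m₁, j₂±m₂, J±M) = (0,2,3,0,1,0)
P² = 2
sum k=2..2:
  [2] +1/2 = 1/2
S = 1/2
C² = P²·S² = 1/2 ; C = +0.707107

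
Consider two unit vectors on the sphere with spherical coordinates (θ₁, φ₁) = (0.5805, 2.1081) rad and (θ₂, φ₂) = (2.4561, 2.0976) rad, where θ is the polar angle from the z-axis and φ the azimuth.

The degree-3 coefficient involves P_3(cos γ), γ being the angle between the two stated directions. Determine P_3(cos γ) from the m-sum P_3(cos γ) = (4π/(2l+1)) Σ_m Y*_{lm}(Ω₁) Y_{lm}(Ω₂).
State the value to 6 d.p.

0.382603

Term-by-term m-sum for l=3 (normalisation 4π/7 = 1.795196):
  term(m=-3) = 0.00728 + 0.00023j   from Y*(Ω₁)=0.06877 + 0.00283j, Y(Ω₂)=0.10585 - 0.00102j
  term(m=-2) = -0.08148 - 0.00171j   from Y*(Ω₁)=-0.12237 - 0.22605j, Y(Ω₂)=0.15676 - 0.27558j
  term(m=-1) = 0.18067 + 0.00190j   from Y*(Ω₁)=-0.22644 + 0.38008j, Y(Ω₂)=-0.20534 - 0.35303j
  term(m=+0) = 0.00017 + 0.00000j   from Y*(Ω₁)=0.15479 + 0.00000j, Y(Ω₂)=0.00109 + 0.00000j
  term(m=+1) = 0.18067 - 0.00190j   from Y*(Ω₁)=0.22644 + 0.38008j, Y(Ω₂)=0.20534 - 0.35303j
  term(m=+2) = -0.08148 + 0.00171j   from Y*(Ω₁)=-0.12237 + 0.22605j, Y(Ω₂)=0.15676 + 0.27558j
  term(m=+3) = 0.00728 - 0.00023j   from Y*(Ω₁)=-0.06877 + 0.00283j, Y(Ω₂)=-0.10585 - 0.00102j
Σ over m = 0.21313 + 0.00000j; ×(4π/7) → 0.38260 + 0.00000j. Real part: 0.382603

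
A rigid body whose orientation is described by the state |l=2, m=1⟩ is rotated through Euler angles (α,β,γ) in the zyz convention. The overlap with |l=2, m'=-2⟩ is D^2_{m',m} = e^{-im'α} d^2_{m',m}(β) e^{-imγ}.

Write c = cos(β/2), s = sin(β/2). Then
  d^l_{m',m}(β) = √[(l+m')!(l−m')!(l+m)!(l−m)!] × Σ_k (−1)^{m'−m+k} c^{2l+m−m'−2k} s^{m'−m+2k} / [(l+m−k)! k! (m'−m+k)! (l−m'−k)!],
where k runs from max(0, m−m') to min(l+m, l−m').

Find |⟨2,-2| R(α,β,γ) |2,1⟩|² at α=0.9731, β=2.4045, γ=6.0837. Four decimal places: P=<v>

P=0.3421

First d^2_{-2,1}(β=2.4045), then the phase factors e^{-i(-2)α} and e^{-i(1)γ}:
Half-angle: c=0.360260, s=0.932852. N=√(1·24·6·1)=12.000000
Admissible k: 3..3 (factorial args all ≥0)
  k=3: (−1)^0·12.0000/(6)·0.3603^1·0.9329^3 = +0.584903
d^2_{-2,1}(2.4045) = +0.584903
|D^2_{-2,1}|² = |d^2_{-2,1}(β)|² = (+0.584903)² = 0.342112 (the z-rotation phases have unit modulus)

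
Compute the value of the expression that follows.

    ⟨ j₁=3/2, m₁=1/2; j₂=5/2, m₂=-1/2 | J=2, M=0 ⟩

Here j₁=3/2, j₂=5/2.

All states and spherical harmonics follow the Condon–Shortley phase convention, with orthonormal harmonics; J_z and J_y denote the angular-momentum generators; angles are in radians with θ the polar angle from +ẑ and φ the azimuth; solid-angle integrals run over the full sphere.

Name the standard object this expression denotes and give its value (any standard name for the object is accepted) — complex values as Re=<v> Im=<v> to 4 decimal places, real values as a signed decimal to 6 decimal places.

This is a Clebsch–Gordan (vector-coupling) coefficient.
j₁+j₂−J=2  J+j₁−j₂=1  J−j₁+j₂=3  j₁+j₂+J+1=7
(j₁±m₁, j₂±m₂, J±M) = (2,1,2,3,2,2)
P² = 8/7
sum k=0..1:
  [0] +1/4 = 1/4
  [1] −1/2 = -1/2
S = -1/4
C² = P²·S² = 1/14 ; C = -0.267261

Clebsch–Gordan coefficient, −√(1/14) ≈ -0.267261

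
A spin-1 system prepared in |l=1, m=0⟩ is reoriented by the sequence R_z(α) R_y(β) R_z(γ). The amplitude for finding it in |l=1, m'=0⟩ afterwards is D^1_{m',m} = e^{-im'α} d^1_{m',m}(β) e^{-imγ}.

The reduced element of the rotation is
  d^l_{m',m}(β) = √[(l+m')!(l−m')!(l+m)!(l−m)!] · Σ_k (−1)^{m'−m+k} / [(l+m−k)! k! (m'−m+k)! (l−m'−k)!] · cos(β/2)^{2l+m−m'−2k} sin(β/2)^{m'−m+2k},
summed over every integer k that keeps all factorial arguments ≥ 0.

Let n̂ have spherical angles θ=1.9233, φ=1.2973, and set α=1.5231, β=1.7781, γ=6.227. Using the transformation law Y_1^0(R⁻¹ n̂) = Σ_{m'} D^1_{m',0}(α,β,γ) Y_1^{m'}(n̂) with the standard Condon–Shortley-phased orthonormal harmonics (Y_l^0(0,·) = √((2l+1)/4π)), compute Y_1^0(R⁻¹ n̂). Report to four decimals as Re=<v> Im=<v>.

Need the full column D^1_{m',0} for m'=−1..1 at α=1.5231, β=1.7781, γ=6.2270.
cos(β/2)=0.630150, sin(β/2)=0.776473
d^1_{-1,0}: single k=1 term ⇒ +0.691967;  D = +0.032992+0.691180i
d^1_{0,0}: k∈[0..1] ⇒ +0.397089 -0.602911 = -0.205822;  D = -0.205822+0.000000i
d^1_{1,0}: single k=0 term ⇒ -0.691967;  D = -0.032992+0.691180i
Y_1^{m'}(θ=1.9233,φ=1.2973) and Σ D·Y over m':
  (+0.0330+0.6912i)·(+0.0876-0.3122i)  (-0.2058+0.0000i)·(-0.1687+0.0000i)  (-0.0330+0.6912i)·(-0.0876-0.3122i)
Y_1^0(R⁻¹ n̂) = +0.472070+0.000000i

Re=0.4721 Im=0.0000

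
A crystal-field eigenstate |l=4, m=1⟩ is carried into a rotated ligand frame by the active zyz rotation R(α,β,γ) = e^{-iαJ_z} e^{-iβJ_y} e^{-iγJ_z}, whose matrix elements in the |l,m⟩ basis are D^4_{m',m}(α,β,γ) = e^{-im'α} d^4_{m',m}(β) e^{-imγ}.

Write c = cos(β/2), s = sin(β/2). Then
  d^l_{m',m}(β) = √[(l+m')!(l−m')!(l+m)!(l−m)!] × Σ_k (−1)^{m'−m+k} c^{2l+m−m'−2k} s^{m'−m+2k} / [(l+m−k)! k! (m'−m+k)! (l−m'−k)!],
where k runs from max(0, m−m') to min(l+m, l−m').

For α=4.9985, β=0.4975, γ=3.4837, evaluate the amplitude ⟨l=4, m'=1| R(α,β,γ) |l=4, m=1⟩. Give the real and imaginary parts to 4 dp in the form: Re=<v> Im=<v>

D^4_{1,1}(4.9985,0.4975,3.4837) = e^{-i·1·4.9985}·d^4_{1,1}(0.4975)·e^{-i·1·3.4837}. Compute d first:
c=cos(0.497500/2)=0.969221, s=sin(0.497500/2)=0.246193; N=√[120·6·120·6]=720.000000
Admissible k: 0..3 (factorial args all ≥0)
  k=0: (−1)^0·720.0000/(720)·0.9692^8·0.2462^0 = +0.778722
  k=1: (−1)^1·720.0000/(48)·0.9692^6·0.2462^2 = -0.753664
  k=2: (−1)^2·720.0000/(24)·0.9692^4·0.2462^4 = +0.097255
  k=3: (−1)^3·720.0000/(72)·0.9692^2·0.2462^6 = -0.002092
d^4_{1,1}(0.4975) = +0.778722 -0.753664 +0.097255 -0.002092 = +0.120221
Attach z-rotation phases: D = e^{-i(1)(4.9985)}·(+0.120221)·e^{-i(1)(3.4837)} = -0.070654-0.097268i

Re=-0.0707 Im=-0.0973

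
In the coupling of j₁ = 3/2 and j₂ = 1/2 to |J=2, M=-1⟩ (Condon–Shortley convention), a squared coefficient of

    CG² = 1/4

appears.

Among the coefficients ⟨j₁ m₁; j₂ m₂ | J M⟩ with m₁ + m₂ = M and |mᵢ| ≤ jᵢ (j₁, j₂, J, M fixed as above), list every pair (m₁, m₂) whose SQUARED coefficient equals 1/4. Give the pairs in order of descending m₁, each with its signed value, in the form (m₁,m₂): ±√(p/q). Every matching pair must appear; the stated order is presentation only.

Admissible pairs with m₁+m₂ = M = -1: (-3/2,1/2), (-1/2,-1/2)
  (m₁,m₂)=(-1/2,-1/2): CG² = 3/4, CG = +√(3/4)
  (m₁,m₂)=(-3/2,1/2): CG² = 1/4, CG = +√(1/4)   ← matches the target
Pairs with CG² = 1/4: (-3/2,1/2): +√(1/4)

(-3/2,1/2): +√(1/4)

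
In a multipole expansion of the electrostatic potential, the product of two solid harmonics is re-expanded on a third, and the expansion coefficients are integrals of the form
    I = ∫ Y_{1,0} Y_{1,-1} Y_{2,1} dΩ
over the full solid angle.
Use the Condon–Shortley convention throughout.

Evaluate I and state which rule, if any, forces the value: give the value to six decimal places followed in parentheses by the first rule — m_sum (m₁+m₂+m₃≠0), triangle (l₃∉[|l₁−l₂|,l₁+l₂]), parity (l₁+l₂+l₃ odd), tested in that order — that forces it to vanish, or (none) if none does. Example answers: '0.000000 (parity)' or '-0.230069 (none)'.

-0.218510 (none)

Checks pass: Σm=0; 4 even; l₃=2∈[0,2].
(2·1+1)(2·1+1)(2·2+1) = 45
Δ: 0! 2! 2! / 5! → 1/30
sum: t=0:+1/1 = 1/1
3j²(1 1 2; 0 0 0) = Δ·Π!·Σ² = 2/15  (sign +1)
sum: t=0:+1/2 = 1/2
3j²(1 1 2; 0 -1 1) = Δ·Π!·Σ² = 1/10  (sign -1)
combine: 4πI² = 45·2/15·1/10 = 3/5
take √, sign -1: I = -0.21850969
No selection rule forces the value: the integral is nonzero (none).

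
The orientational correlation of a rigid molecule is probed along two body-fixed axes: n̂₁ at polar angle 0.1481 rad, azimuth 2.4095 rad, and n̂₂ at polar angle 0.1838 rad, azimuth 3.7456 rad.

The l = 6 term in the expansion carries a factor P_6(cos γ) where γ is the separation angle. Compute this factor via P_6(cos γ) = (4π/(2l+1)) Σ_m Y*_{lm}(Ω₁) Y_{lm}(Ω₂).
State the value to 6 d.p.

0.597768

Term-by-term m-sum for l=6 (normalisation 4π/13 = 0.966644):
  [-6]  conj(Y_{6,-6})(Ω₁) = (-0.000002, 0.000005) ; Y_{6,-6}(Ω₂) = (-0.000016, 0.000008) ; Δ = (-0.000000, -0.000000)
  [-5]  conj(Y_{6,-5})(Ω₁) = (0.000101, -0.000057) ; Y_{6,-5}(Ω₂) = (0.000333, 0.000041) ; Δ = (0.000000, -0.000000)
  [-4]  conj(Y_{6,-4})(Ω₁) = (-0.001614, -0.000349) ; Y_{6,-4}(Ω₂) = (-0.002869, -0.002545) ; Δ = (0.000004, 0.000005)
  [-3]  conj(Y_{6,-3})(Ω₁) = (0.009405, 0.013023) ; Y_{6,-3}(Ω₂) = (0.007129, 0.028978) ; Δ = (-0.000310, 0.000365)
  [-2]  conj(Y_{6,-2})(Ω₁) = (0.011297, -0.105562) ; Y_{6,-2}(Ω₂) = (0.055725, -0.146807) ; Δ = (-0.014868, -0.007541)
  [-1]  conj(Y_{6,-1})(Ω₁) = (-0.323405, 0.290641) ; Y_{6,-1}(Ω₂) = (-0.416408, 0.287337) ; Δ = (0.051156, -0.213952)
  [+0]  conj(Y_{6,0})(Ω₁) = (0.795813, -0.000000) ; Y_{6,0}(Ω₂) = (0.686633, 0.000000) ; Δ = (0.546431, 0.000000)
  [+1]  conj(Y_{6,1})(Ω₁) = (0.323405, 0.290641) ; Y_{6,1}(Ω₂) = (0.416408, 0.287337) ; Δ = (0.051156, 0.213952)
  [+2]  conj(Y_{6,2})(Ω₁) = (0.011297, 0.105562) ; Y_{6,2}(Ω₂) = (0.055725, 0.146807) ; Δ = (-0.014868, 0.007541)
  [+3]  conj(Y_{6,3})(Ω₁) = (-0.009405, 0.013023) ; Y_{6,3}(Ω₂) = (-0.007129, 0.028978) ; Δ = (-0.000310, -0.000365)
  [+4]  conj(Y_{6,4})(Ω₁) = (-0.001614, 0.000349) ; Y_{6,4}(Ω₂) = (-0.002869, 0.002545) ; Δ = (0.000004, -0.000005)
  [+5]  conj(Y_{6,5})(Ω₁) = (-0.000101, -0.000057) ; Y_{6,5}(Ω₂) = (-0.000333, 0.000041) ; Δ = (0.000000, 0.000000)
  [+6]  conj(Y_{6,6})(Ω₁) = (-0.000002, -0.000005) ; Y_{6,6}(Ω₂) = (-0.000016, -0.000008) ; Δ = (-0.000000, 0.000000)
Total Σ_m = (0.618395, -0.000000). Multiply by 0.966644: (0.597768, -0.000000). P_6(cos γ) = 0.597768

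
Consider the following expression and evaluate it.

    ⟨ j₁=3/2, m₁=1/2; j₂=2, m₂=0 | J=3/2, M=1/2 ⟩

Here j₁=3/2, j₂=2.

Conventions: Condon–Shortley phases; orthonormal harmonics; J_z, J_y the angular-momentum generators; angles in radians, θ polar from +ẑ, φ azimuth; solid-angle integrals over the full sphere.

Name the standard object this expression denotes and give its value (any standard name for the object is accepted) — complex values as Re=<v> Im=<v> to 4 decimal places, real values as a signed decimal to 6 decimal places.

Clebsch–Gordan coefficient, −√(1/5) ≈ -0.447214

This is a Clebsch–Gordan (vector-coupling) coefficient.
j₁+j₂−J=2  J+j₁−j₂=1  J−j₁+j₂=2  j₁+j₂+J+1=6
(j₁±m₁, j₂±m₂, J±M) = (2,1,2,2,2,1)
P² = 16/45
sum k=0..1:
  [0] +1/4 = 1/4
  [1] −1/1 = -1
S = -3/4
C² = P²·S² = 1/5 ; C = -0.447214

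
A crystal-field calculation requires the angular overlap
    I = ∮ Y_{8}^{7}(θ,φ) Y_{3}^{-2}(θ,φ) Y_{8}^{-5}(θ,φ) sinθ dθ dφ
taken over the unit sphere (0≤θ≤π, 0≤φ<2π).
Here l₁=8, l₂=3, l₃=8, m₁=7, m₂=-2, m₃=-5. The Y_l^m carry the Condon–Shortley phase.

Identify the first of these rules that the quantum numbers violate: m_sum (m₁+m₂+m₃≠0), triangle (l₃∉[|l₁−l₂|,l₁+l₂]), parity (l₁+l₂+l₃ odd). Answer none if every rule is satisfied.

parity

azimuthal sum: 7 − 2 − 5 = 0  ✓
5 ≤ 8 ≤ 11 (triangle on l)  ✓
L = 8 + 3 + 8 = 19 (odd)  ✗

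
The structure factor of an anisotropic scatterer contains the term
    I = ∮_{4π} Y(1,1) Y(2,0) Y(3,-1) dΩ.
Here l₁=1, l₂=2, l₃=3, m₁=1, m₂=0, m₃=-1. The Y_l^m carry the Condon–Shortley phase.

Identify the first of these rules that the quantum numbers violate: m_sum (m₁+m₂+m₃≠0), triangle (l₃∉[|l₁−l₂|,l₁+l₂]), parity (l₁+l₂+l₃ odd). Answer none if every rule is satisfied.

Σmᵢ = 0  ✓
l₃∈[|l₁−l₂|,l₁+l₂]=[1,3], have l₃=3  ✓
Σlᵢ = 6 ⇒ even  ✓

none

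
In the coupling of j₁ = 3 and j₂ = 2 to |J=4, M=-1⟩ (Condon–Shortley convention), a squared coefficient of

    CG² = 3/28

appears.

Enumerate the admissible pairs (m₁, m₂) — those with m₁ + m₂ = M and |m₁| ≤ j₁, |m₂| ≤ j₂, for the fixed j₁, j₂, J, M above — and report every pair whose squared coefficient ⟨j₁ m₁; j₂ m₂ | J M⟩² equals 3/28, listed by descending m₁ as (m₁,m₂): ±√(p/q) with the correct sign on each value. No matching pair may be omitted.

(-1,0): −√(3/28)

Admissible pairs with m₁+m₂ = M = -1: (-3,2), (-2,1), (-1,0), (0,-1), (1,-2)
  (m₁,m₂)=(1,-2): CG² = 2/7, CG = +√(2/7)
  (m₁,m₂)=(0,-1): CG² = 3/14, CG = +√(3/14)
  (m₁,m₂)=(-1,0): CG² = 3/28, CG = −√(3/28)   ← matches the target
  (m₁,m₂)=(-2,1): CG² = 7/20, CG = −√(7/20)
  (m₁,m₂)=(-3,2): CG² = 3/70, CG = −√(3/70)
Pairs with CG² = 3/28: (-1,0): −√(3/28)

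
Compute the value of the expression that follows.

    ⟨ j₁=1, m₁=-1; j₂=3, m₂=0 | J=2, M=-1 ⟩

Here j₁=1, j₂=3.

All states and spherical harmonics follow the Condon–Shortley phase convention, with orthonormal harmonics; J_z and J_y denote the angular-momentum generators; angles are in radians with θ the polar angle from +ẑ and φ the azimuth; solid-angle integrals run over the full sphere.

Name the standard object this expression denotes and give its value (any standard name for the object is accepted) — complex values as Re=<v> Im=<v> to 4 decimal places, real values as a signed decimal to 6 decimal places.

Clebsch–Gordan coefficient, +√(1/7) ≈ +0.377964

This is a Clebsch–Gordan (vector-coupling) coefficient.
j₁+j₂−J=2  J+j₁−j₂=0  J−j₁+j₂=4  j₁+j₂+J+1=7
(j₁±m₁, j₂±m₂, J±M) = (0,2,3,3,1,3)
P² = 144/7
sum k=2..2:
  [2] +1/12 = 1/12
S = 1/12
C² = P²·S² = 1/7 ; C = +0.377964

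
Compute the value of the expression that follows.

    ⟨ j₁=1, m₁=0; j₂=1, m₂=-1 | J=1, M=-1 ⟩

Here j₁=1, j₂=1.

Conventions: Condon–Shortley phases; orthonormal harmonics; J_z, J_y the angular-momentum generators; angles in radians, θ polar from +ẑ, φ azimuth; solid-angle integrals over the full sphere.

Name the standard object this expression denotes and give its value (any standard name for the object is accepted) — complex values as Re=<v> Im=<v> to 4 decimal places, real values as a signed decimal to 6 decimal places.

This is a Clebsch–Gordan (vector-coupling) coefficient.
triangle: 1!*1!*1!/4! = 1/24
(j±m)!: 1!*1!*0!*2!*0!*2! = 4
prefactor² = (2J+1)*Δ*N² = 1/2
  k=0: +1/(0!*1!*1!*0!*0!*1!) = 1
Σ = 1  ⇒  CG² = 1/2*1² = 1/2
CG = +√(1/2) = +0.707107

Clebsch–Gordan coefficient, +√(1/2) ≈ +0.707107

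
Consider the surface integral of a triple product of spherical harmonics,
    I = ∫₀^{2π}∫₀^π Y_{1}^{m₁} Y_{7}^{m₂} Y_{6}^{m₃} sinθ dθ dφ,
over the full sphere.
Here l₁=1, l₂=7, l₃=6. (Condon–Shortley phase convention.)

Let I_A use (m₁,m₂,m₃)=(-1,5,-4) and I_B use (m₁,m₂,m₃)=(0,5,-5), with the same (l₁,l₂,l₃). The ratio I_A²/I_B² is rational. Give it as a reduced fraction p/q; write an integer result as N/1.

11/4

Same 1,7,6: normalisation and zero-m 3j drop out of the ratio.
A: Δ: 2! 0! 12! / 15! → 1/1365; sum: t=2:+1/14515200 = 1/14515200; 3j²(1 7 6; -1 5 -4) = Δ·Π!·Σ² = 22/455  (sign +1)
B: Δ: 2! 0! 12! / 15! → 1/1365; sum: t=1:−1/39916800 = -1/39916800; 3j²(1 7 6; 0 5 -5) = Δ·Π!·Σ² = 8/455  (sign +1)
I_A²/I_B² = (22/455)/(8/455) = 11/4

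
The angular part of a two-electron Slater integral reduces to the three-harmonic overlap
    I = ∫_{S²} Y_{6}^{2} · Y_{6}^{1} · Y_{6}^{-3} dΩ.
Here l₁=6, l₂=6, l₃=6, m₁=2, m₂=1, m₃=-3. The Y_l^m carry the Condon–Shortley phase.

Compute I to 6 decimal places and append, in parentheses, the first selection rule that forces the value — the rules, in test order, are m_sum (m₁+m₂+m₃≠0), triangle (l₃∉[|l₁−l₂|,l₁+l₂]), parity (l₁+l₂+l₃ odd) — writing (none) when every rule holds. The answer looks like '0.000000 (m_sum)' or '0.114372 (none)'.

-0.055657 (none)

Rules hold: Σm=0, L=18 even, 0≤6≤12.
N = 13·13·13 = 2197
Δ = 6!·6!·6!/19! = 1/325909584
Racah Σ t=0..6: t=0:+1/373248000 t=1:−1/1728000 t=2:+1/110592 t=3:−1/46656 t=4:+1/110592 t=5:−1/1728000 t=6:+1/373248000 = -7/1555200
⇒ 3j(6 6 6; 0 0 0)² = 400/46189, sgn -1
Racah Σ t=1..4: t=1:−1/3110400 t=2:+1/276480 t=3:−1/207360 t=4:+1/1244160 = -1/1382400
⇒ 3j(6 6 6; 2 1 -3)² = 189/92378, sgn +1
4πI² = N·(3j₀)²·(3jₘ)² = 491400/12623809
I = -1·√(0.0389264/4π) = -0.05565670
No selection rule forces the value: the integral is nonzero (none).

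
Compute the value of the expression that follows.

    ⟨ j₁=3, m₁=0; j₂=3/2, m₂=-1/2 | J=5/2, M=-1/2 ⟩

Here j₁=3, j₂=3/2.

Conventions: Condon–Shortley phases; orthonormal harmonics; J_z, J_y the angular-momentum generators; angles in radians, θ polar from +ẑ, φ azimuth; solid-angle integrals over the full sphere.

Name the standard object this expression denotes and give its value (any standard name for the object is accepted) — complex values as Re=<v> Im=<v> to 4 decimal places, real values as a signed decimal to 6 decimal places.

This is a Clebsch–Gordan (vector-coupling) coefficient.
triangle: 2!×4!×1!/8! = 48/40320
(j±m)!: 3!×3!×1!×2!×2!×3! = 864
prefactor² = (2J+1)×Δ×N² = 216/35
  k=0: +1/(0!×2!×3!×1!×1!×0!) = 1/12
  k=1: −1/(1!×1!×2!×0!×2!×1!) = -1/4
Σ = -1/6  ⇒  CG² = 216/35×(-1/6)² = 6/35
CG = −√(6/35) = -0.414039

Clebsch–Gordan coefficient, −√(6/35) ≈ -0.414039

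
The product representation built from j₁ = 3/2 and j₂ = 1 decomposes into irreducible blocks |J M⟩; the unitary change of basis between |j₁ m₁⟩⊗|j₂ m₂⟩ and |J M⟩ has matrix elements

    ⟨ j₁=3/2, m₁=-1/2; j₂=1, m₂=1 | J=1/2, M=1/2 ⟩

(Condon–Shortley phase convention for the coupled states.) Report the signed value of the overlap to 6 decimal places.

+√(1/6) ≈ +0.408248

j₁+j₂−J=2  J+j₁−j₂=1  J−j₁+j₂=0  j₁+j₂+J+1=4
(j₁±m₁, j₂±m₂, J±M) = (1,2,2,0,1,0)
P² = 2/3
sum k=2..2:
  [2] +1/2 = 1/2
S = 1/2
C² = P²·S² = 1/6 ; C = +0.408248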